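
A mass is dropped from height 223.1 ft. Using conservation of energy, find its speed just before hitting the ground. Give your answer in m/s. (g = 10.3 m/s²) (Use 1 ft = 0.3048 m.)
Convert to SI: h = 68.0009 m
mgh = ½mv² ⇒ v = √(2gh) = √(2·10.3·68.0009) = 37.43 m/s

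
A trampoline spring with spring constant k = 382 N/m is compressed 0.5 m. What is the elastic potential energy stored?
PE = ½kx² = ½(382)(0.5)² = 47.75 J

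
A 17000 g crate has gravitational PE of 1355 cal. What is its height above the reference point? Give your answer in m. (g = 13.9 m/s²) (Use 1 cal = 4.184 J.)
Convert to SI: m = 17.0 kg, PE = 5669.32 J
h = PE/(mg) = 5669.32/(17.0·13.9) = 23.99 m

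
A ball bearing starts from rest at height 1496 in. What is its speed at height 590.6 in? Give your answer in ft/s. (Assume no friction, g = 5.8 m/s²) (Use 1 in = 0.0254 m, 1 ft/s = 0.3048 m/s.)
Convert to SI: h₁−h₂ = 22.9972 m
mgh₁ = mgh₂ + ½mv² ⇒ v = √(2g(h₁−h₂)) = √(2·5.8·22.9972) = 16.333 m/s = 53.59 ft/s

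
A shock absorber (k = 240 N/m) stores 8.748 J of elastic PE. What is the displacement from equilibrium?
x = √(2·PE/k) = √(2·8.748/240) = 0.27 m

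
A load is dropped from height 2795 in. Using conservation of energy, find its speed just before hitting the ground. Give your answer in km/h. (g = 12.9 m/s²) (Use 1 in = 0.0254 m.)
Convert to SI: h = 70.993 m
mgh = ½mv² ⇒ v = √(2gh) = √(2·12.9·70.993) = 42.7974 m/s = 154.1 km/h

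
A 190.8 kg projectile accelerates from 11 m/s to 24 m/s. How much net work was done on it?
W = ΔKE = ½m(v₂² − v₁²) = ½(190.8)(24² − 11²) = 43407.0 J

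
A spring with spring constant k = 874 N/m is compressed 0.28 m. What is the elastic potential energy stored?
PE = ½kx² = ½(874)(0.28)² = 34.26 J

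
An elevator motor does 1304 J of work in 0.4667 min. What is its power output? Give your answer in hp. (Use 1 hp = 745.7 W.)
Convert to SI: W = 1304.0 J, t = 28.002 s
P = W/t = 1304.0/28.002 = 46.5681 W = 0.06245 hp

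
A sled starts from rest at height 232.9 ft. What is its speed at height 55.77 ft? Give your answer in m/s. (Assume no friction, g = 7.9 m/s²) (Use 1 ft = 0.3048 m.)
Convert to SI: h₁−h₂ = 53.9892 m
mgh₁ = mgh₂ + ½mv² ⇒ v = √(2g(h₁−h₂)) = √(2·7.9·53.9892) = 29.21 m/s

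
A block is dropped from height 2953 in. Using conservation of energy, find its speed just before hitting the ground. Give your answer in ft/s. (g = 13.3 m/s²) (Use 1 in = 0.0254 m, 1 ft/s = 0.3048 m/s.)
Convert to SI: h = 75.0062 m
mgh = ½mv² ⇒ v = √(2gh) = √(2·13.3·75.0062) = 44.6673 m/s = 146.5 ft/s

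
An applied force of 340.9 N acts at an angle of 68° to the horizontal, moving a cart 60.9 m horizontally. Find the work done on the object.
W = F·d·cosθ = (340.9)(60.9)cos(68°) = 7777 J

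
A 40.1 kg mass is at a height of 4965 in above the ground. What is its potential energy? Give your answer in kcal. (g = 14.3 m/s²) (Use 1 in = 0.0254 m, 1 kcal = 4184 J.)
Convert to SI: m = 40.1 kg, h = 126.111 m
PE = mgh = (40.1)(14.3)(126.111) = 72315.8 J = 17.28 kcal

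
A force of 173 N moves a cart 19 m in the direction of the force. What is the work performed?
W = F·d = (173)(19) = 3287 J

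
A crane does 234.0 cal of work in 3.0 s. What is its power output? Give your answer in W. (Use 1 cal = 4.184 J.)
Convert to SI: W = 979.056 J, t = 3.0 s
P = W/t = 979.056/3.0 = 326.4 W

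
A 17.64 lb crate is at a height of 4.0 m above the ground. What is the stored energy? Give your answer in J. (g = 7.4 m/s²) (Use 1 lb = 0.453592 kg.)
Convert to SI: m = 8.00136 kg, h = 4.0 m
PE = mgh = (8.00136)(7.4)(4.0) = 236.8 J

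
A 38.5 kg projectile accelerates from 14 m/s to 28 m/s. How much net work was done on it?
W = ΔKE = ½m(v₂² − v₁²) = ½(38.5)(28² − 14²) = 11319.0 J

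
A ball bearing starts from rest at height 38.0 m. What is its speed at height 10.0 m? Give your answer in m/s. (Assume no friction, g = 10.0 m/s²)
mgh₁ = mgh₂ + ½mv² ⇒ v = √(2g(h₁−h₂)) = √(2·10.0·28.0) = 23.66 m/s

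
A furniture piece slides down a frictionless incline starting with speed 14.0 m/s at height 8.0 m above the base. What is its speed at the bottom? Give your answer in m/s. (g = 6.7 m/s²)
½mv₀² + mgh = ½mv² ⇒ v = √(v₀² + 2gh) = √(14.0² + 2·6.7·8.0) = 17.41 m/s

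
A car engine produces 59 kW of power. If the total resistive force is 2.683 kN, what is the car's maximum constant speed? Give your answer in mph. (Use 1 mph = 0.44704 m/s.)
Convert to SI: F = 2683.0 N
P = Fv ⇒ v = P/F = 59000 W/2683.0 N = 21.9903 m/s = 49.19 mph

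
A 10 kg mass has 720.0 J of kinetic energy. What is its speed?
v = √(2·KE/m) = √(2·720.0/10) = 12.0 m/s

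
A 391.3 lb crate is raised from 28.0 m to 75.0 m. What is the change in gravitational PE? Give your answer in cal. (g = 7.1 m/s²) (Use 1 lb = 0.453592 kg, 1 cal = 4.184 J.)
Convert to SI: m = 177.491 kg, Δh = 47.0 m
ΔPE = mgΔh = (177.491)(7.1)(47.0) = 59228.6 J = 14160 cal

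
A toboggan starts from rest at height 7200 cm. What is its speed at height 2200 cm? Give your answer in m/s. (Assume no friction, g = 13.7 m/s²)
Convert to SI: h₁−h₂ = 50.0 m
mgh₁ = mgh₂ + ½mv² ⇒ v = √(2g(h₁−h₂)) = √(2·13.7·50.0) = 37.01 m/s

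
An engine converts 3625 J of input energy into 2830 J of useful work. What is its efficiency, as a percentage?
η = W_out/W_in = 2830/3625 = 78.07%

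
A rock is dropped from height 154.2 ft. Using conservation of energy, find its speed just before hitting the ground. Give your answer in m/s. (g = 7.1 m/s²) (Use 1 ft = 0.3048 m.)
Convert to SI: h = 47.0002 m
mgh = ½mv² ⇒ v = √(2gh) = √(2·7.1·47.0002) = 25.83 m/s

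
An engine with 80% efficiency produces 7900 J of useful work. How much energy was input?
W_in = W_out/η = 7900/0.8 = 9875 J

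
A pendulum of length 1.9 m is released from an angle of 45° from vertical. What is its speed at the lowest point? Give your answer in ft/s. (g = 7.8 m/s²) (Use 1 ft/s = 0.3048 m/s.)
h = L(1 − cosθ) = 1.9(1 − cos45°) = 0.556497 m
v = √(2gh) = √(2·7.8·0.556497) = 2.94641 m/s = 9.667 ft/s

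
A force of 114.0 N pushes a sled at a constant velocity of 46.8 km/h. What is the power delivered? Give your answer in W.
Convert to SI: F = 114.0 N, v = 13.0 m/s
P = Fv = (114.0)(13.0) = 1482 W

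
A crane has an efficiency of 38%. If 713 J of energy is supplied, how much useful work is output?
W_out = η·W_in = 0.38·713 = 270.94 J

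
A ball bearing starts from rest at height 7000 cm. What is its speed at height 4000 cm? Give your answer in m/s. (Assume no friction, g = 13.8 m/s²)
Convert to SI: h₁−h₂ = 30.0 m
mgh₁ = mgh₂ + ½mv² ⇒ v = √(2g(h₁−h₂)) = √(2·13.8·30.0) = 28.77 m/s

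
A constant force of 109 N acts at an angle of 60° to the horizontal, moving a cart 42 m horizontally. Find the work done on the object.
W = F·d·cosθ = (109)(42)cos(60°) = 2289 J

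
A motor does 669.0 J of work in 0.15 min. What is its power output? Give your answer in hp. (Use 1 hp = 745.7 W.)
Convert to SI: W = 669.0 J, t = 9.0 s
P = W/t = 669.0/9.0 = 74.3333 W = 0.09968 hp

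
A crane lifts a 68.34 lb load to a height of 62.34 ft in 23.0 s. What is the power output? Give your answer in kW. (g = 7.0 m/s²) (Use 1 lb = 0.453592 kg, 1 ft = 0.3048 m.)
Convert to SI: m = 30.9985 kg, h = 19.0012 m, t = 23.0 s
P = mgh/t = (30.9985)(7.0)(19.0012)/23.0 = 179.264 W = 0.1793 kW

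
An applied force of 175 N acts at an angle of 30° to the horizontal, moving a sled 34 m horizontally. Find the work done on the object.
W = F·d·cosθ = (175)(34)cos(30°) = 5153 J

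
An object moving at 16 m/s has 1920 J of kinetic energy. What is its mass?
m = 2·KE/v² = 2·1920/(16)² = 15.0 kg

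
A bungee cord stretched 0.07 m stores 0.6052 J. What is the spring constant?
k = 2·PE/x² = 2·0.6052/(0.07)² = 247.0 N/m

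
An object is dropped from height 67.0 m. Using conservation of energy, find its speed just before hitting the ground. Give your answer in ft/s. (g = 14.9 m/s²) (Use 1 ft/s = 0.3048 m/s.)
mgh = ½mv² ⇒ v = √(2gh) = √(2·14.9·67.0) = 44.6833 m/s = 146.6 ft/s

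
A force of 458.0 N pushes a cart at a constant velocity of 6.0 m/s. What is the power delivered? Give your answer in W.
P = Fv = (458.0)(6.0) = 2748 W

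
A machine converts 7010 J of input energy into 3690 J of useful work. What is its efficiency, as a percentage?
η = W_out/W_in = 3690/7010 = 52.64%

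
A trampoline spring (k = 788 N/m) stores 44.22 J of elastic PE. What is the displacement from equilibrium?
x = √(2·PE/k) = √(2·44.22/788) = 0.335 m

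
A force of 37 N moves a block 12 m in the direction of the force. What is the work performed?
W = F·d = (37)(12) = 444.0 J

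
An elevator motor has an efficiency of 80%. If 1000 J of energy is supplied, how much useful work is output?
W_out = η·W_in = 0.8·1000 = 800.0 J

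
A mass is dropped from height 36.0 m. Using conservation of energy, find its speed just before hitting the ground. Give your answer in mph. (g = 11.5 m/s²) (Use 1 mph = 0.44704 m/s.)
mgh = ½mv² ⇒ v = √(2gh) = √(2·11.5·36.0) = 28.775 m/s = 64.37 mph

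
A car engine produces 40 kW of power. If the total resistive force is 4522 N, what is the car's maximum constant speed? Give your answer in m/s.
P = Fv ⇒ v = P/F = 40000 W/4522.0 N = 8.846 m/s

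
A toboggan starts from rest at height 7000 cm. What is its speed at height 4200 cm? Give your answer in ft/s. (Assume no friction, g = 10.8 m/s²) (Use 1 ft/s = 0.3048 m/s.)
Convert to SI: h₁−h₂ = 28.0 m
mgh₁ = mgh₂ + ½mv² ⇒ v = √(2g(h₁−h₂)) = √(2·10.8·28.0) = 24.5927 m/s = 80.68 ft/s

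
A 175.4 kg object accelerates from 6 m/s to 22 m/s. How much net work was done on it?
W = ΔKE = ½m(v₂² − v₁²) = ½(175.4)(22² − 6²) = 39289.6 J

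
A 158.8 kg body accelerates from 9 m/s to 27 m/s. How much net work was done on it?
W = ΔKE = ½m(v₂² − v₁²) = ½(158.8)(27² − 9²) = 51451.2 J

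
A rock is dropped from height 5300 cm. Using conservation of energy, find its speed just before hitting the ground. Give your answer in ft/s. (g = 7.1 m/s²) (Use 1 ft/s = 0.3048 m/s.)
Convert to SI: h = 53.0 m
mgh = ½mv² ⇒ v = √(2gh) = √(2·7.1·53.0) = 27.4336 m/s = 90.01 ft/s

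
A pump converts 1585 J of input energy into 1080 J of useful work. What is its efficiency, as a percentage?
η = W_out/W_in = 1080/1585 = 68.14%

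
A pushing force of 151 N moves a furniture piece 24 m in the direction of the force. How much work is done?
W = F·d = (151)(24) = 3624 J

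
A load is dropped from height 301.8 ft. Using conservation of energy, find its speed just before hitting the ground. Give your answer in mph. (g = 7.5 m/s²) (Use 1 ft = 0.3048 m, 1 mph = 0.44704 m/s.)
Convert to SI: h = 91.9886 m
mgh = ½mv² ⇒ v = √(2gh) = √(2·7.5·91.9886) = 37.1461 m/s = 83.09 mph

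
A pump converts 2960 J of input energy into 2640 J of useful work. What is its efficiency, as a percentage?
η = W_out/W_in = 2640/2960 = 89.19%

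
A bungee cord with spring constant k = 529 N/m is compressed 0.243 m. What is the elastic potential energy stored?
PE = ½kx² = ½(529)(0.243)² = 15.62 J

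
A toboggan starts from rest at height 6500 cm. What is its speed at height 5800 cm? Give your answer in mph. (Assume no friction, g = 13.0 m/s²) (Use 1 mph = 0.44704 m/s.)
Convert to SI: h₁−h₂ = 7.0 m
mgh₁ = mgh₂ + ½mv² ⇒ v = √(2g(h₁−h₂)) = √(2·13.0·7.0) = 13.4907 m/s = 30.18 mph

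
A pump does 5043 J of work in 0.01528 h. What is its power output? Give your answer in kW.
Convert to SI: W = 5043.0 J, t = 55.008 s
P = W/t = 5043.0/55.008 = 91.6776 W = 0.09168 kW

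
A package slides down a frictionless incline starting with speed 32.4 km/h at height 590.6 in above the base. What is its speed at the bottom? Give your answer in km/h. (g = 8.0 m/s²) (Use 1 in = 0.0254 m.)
Convert to SI: v₀ = 9.0 m/s, h = 15.0012 m
½mv₀² + mgh = ½mv² ⇒ v = √(v₀² + 2gh) = √(9.0² + 2·8.0·15.0012) = 17.917 m/s = 64.5 km/h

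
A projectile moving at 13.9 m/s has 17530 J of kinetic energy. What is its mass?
m = 2·KE/v² = 2·17530/(13.9)² = 181.5 kg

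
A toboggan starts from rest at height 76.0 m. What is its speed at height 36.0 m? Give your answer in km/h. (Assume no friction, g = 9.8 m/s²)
mgh₁ = mgh₂ + ½mv² ⇒ v = √(2g(h₁−h₂)) = √(2·9.8·40.0) = 28.0 m/s = 100.8 km/h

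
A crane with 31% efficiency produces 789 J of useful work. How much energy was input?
W_in = W_out/η = 789/0.31 = 2545 J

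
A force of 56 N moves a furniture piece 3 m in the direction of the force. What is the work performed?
W = F·d = (56)(3) = 168.0 J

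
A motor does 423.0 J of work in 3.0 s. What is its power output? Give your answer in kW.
P = W/t = 423.0/3.0 = 141.0 W = 0.141 kW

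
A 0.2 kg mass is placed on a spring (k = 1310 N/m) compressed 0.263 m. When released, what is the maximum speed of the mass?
½kx² = ½mv² ⇒ v = x√(k/m) = (0.263)√(1310/0.2) = 21.29 m/s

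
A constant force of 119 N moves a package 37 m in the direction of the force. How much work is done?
W = F·d = (119)(37) = 4403 J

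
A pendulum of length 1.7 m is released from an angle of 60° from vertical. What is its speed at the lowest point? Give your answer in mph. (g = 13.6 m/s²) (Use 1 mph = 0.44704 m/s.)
h = L(1 − cosθ) = 1.7(1 − cos60°) = 0.85 m
v = √(2gh) = √(2·13.6·0.85) = 4.80833 m/s = 10.76 mph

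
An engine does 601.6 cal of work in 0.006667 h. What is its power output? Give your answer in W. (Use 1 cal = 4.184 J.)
Convert to SI: W = 2517.09 J, t = 24.0012 s
P = W/t = 2517.09/24.0012 = 104.9 W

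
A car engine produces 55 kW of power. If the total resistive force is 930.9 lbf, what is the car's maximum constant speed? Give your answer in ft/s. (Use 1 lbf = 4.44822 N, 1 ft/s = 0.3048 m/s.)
Convert to SI: F = 4140.85 N
P = Fv ⇒ v = P/F = 55000 W/4140.85 N = 13.2823 m/s = 43.58 ft/s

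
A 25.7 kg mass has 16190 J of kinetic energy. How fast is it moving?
v = √(2·KE/m) = √(2·16190/25.7) = 35.5 m/s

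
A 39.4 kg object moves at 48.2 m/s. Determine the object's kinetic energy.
KE = ½mv² = ½(39.4)(48.2)² = 45770 J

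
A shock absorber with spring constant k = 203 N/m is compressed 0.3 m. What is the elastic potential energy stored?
PE = ½kx² = ½(203)(0.3)² = 9.135 J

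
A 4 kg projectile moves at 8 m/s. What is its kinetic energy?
KE = ½mv² = ½(4)(8)² = 128.0 J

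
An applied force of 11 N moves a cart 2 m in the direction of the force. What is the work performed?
W = F·d = (11)(2) = 22.0 J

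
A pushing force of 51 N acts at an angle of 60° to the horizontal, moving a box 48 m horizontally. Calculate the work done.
W = F·d·cosθ = (51)(48)cos(60°) = 1224 J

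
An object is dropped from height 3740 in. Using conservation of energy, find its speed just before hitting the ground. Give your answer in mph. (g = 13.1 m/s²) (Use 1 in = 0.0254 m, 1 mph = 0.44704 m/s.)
Convert to SI: h = 94.996 m
mgh = ½mv² ⇒ v = √(2gh) = √(2·13.1·94.996) = 49.8888 m/s = 111.6 mph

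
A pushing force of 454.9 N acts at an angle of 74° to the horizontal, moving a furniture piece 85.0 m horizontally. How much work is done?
W = F·d·cosθ = (454.9)(85.0)cos(74°) = 10660 J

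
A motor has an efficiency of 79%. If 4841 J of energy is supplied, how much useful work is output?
W_out = η·W_in = 0.79·4841 = 3824.39 J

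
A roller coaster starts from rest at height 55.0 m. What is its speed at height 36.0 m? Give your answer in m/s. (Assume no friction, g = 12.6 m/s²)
mgh₁ = mgh₂ + ½mv² ⇒ v = √(2g(h₁−h₂)) = √(2·12.6·19.0) = 21.88 m/s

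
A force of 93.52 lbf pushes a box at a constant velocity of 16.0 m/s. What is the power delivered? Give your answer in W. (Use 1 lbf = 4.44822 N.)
Convert to SI: F = 415.998 N, v = 16.0 m/s
P = Fv = (415.998)(16.0) = 6656 W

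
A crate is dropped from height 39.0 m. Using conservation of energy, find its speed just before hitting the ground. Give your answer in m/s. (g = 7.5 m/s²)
mgh = ½mv² ⇒ v = √(2gh) = √(2·7.5·39.0) = 24.19 m/s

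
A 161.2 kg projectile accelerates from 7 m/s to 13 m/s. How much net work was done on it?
W = ΔKE = ½m(v₂² − v₁²) = ½(161.2)(13² − 7²) = 9672.0 J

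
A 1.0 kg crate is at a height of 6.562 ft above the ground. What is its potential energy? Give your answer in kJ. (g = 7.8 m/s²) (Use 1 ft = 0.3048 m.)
Convert to SI: m = 1.0 kg, h = 2.0001 m
PE = mgh = (1.0)(7.8)(2.0001) = 15.6008 J = 0.0156 kJ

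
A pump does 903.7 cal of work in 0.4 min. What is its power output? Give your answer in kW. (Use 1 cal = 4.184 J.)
Convert to SI: W = 3781.08 J, t = 24.0 s
P = W/t = 3781.08/24.0 = 157.545 W = 0.1575 kW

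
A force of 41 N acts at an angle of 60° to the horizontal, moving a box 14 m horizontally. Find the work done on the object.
W = F·d·cosθ = (41)(14)cos(60°) = 287.0 J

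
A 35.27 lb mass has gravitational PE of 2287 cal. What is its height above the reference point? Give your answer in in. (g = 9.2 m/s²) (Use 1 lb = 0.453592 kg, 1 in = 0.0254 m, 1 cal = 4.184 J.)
Convert to SI: m = 15.9982 kg, PE = 9568.81 J
h = PE/(mg) = 9568.81/(15.9982·9.2) = 65.0128 m = 2560 in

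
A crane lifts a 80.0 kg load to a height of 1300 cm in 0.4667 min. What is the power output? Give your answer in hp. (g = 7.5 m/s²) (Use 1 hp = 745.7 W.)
Convert to SI: m = 80.0 kg, h = 13.0 m, t = 28.002 s
P = mgh/t = (80.0)(7.5)(13.0)/28.002 = 278.552 W = 0.3735 hp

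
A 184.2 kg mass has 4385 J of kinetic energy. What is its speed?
v = √(2·KE/m) = √(2·4385/184.2) = 6.9 m/s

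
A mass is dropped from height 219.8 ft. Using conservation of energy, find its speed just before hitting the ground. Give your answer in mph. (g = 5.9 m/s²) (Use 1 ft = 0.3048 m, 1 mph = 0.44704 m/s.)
Convert to SI: h = 66.995 m
mgh = ½mv² ⇒ v = √(2gh) = √(2·5.9·66.995) = 28.11657 m/s = 62.89 mph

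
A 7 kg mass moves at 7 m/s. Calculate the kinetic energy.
KE = ½mv² = ½(7)(7)² = 171.5 J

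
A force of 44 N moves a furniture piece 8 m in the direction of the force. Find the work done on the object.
W = F·d = (44)(8) = 352.0 J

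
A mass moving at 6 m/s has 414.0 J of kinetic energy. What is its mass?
m = 2·KE/v² = 2·414.0/(6)² = 23.0 kg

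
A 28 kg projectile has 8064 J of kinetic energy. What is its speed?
v = √(2·KE/m) = √(2·8064/28) = 24.0 m/s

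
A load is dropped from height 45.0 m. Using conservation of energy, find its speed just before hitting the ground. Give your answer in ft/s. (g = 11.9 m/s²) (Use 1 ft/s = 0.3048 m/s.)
mgh = ½mv² ⇒ v = √(2gh) = √(2·11.9·45.0) = 32.7261 m/s = 107.4 ft/s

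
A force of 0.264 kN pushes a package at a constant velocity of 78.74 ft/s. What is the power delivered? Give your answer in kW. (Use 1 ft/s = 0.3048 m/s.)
Convert to SI: F = 264.0 N, v = 24.0 m/s
P = Fv = (264.0)(24.0) = 6335.99 W = 6.336 kW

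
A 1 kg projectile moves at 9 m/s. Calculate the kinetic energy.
KE = ½mv² = ½(1)(9)² = 40.5 J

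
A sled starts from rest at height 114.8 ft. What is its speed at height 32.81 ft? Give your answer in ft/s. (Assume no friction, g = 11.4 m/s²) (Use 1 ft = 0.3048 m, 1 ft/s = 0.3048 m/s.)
Convert to SI: h₁−h₂ = 24.9906 m
mgh₁ = mgh₂ + ½mv² ⇒ v = √(2g(h₁−h₂)) = √(2·11.4·24.9906) = 23.8702 m/s = 78.31 ft/s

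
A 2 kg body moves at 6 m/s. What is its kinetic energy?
KE = ½mv² = ½(2)(6)² = 36.0 J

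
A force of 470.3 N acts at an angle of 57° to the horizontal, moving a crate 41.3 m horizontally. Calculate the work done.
W = F·d·cosθ = (470.3)(41.3)cos(57°) = 10580 J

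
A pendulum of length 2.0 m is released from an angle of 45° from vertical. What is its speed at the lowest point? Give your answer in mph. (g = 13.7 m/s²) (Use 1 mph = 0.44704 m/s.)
h = L(1 − cosθ) = 2.0(1 − cos45°) = 0.585786 m
v = √(2gh) = √(2·13.7·0.585786) = 4.00631 m/s = 8.962 mph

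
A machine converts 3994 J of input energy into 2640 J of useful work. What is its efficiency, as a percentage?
η = W_out/W_in = 2640/3994 = 66.1%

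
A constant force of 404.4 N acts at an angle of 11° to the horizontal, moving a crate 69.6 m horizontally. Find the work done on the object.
W = F·d·cosθ = (404.4)(69.6)cos(11°) = 27630 J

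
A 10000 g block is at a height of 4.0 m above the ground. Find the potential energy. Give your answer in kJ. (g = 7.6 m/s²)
Convert to SI: m = 10.0 kg, h = 4.0 m
PE = mgh = (10.0)(7.6)(4.0) = 304.0 J = 0.304 kJ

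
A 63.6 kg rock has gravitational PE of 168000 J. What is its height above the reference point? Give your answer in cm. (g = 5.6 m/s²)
h = PE/(mg) = 168000/(63.6·5.6) = 471.698 m = 47170 cm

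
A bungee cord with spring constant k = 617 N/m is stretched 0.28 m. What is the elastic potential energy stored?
PE = ½kx² = ½(617)(0.28)² = 24.19 J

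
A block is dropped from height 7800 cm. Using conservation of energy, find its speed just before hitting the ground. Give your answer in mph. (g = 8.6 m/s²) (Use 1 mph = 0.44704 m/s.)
Convert to SI: h = 78.0 m
mgh = ½mv² ⇒ v = √(2gh) = √(2·8.6·78.0) = 36.6279 m/s = 81.93 mph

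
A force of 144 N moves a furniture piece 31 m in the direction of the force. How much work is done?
W = F·d = (144)(31) = 4464 J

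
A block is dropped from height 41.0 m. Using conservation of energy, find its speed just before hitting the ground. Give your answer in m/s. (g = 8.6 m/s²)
mgh = ½mv² ⇒ v = √(2gh) = √(2·8.6·41.0) = 26.56 m/s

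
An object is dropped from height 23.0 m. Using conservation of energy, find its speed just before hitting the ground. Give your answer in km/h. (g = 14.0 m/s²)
mgh = ½mv² ⇒ v = √(2gh) = √(2·14.0·23.0) = 25.3772 m/s = 91.36 km/h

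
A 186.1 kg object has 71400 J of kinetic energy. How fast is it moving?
v = √(2·KE/m) = √(2·71400/186.1) = 27.7 m/s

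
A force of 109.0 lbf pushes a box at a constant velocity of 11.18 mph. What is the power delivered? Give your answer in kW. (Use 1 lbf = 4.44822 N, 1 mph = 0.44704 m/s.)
Convert to SI: F = 484.856 N, v = 4.99791 m/s
P = Fv = (484.856)(4.99791) = 2423.27 W = 2.423 kW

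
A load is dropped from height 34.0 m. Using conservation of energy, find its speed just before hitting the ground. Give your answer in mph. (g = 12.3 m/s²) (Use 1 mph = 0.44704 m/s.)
mgh = ½mv² ⇒ v = √(2gh) = √(2·12.3·34.0) = 28.9206 m/s = 64.69 mph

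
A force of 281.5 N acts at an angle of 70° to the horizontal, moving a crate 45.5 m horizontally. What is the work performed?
W = F·d·cosθ = (281.5)(45.5)cos(70°) = 4381 J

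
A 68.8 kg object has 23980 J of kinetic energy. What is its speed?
v = √(2·KE/m) = √(2·23980/68.8) = 26.4 m/s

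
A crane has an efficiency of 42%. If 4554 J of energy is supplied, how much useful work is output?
W_out = η·W_in = 0.42·4554 = 1912.68 J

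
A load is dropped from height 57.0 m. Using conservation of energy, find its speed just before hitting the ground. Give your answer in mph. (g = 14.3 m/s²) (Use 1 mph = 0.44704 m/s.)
mgh = ½mv² ⇒ v = √(2gh) = √(2·14.3·57.0) = 40.3757 m/s = 90.32 mph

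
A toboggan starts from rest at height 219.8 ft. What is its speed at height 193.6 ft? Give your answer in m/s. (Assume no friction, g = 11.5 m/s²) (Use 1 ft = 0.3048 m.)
Convert to SI: h₁−h₂ = 7.98576 m
mgh₁ = mgh₂ + ½mv² ⇒ v = √(2g(h₁−h₂)) = √(2·11.5·7.98576) = 13.55 m/s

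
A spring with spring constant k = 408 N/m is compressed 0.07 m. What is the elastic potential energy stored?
PE = ½kx² = ½(408)(0.07)² = 0.9996 J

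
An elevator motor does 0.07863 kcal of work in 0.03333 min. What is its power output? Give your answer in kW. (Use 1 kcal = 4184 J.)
Convert to SI: W = 328.988 J, t = 1.9998 s
P = W/t = 328.988/1.9998 = 164.51 W = 0.1645 kW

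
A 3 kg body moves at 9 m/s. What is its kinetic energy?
KE = ½mv² = ½(3)(9)² = 121.5 J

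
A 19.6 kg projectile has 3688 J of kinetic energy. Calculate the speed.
v = √(2·KE/m) = √(2·3688/19.6) = 19.4 m/s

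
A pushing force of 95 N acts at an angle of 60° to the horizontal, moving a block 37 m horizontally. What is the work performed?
W = F·d·cosθ = (95)(37)cos(60°) = 1758 J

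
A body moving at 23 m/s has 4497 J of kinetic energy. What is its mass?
m = 2·KE/v² = 2·4497/(23)² = 17.0 kg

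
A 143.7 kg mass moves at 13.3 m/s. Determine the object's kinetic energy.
KE = ½mv² = ½(143.7)(13.3)² = 12710 J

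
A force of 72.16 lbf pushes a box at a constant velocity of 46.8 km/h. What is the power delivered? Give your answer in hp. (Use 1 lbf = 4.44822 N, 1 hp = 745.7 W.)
Convert to SI: F = 320.984 N, v = 13.0 m/s
P = Fv = (320.984)(13.0) = 4172.79 W = 5.596 hp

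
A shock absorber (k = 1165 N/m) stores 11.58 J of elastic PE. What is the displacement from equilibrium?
x = √(2·PE/k) = √(2·11.58/1165) = 0.141 m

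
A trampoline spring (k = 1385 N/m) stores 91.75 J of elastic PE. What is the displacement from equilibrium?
x = √(2·PE/k) = √(2·91.75/1385) = 0.364 m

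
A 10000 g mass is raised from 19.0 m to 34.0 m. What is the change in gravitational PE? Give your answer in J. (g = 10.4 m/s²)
Convert to SI: m = 10.0 kg, Δh = 15.0 m
ΔPE = mgΔh = (10.0)(10.4)(15.0) = 1560 J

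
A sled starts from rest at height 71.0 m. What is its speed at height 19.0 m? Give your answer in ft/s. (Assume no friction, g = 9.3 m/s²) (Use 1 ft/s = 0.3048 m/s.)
mgh₁ = mgh₂ + ½mv² ⇒ v = √(2g(h₁−h₂)) = √(2·9.3·52.0) = 31.0998 m/s = 102.0 ft/s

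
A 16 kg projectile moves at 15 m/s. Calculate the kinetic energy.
KE = ½mv² = ½(16)(15)² = 1800.0 J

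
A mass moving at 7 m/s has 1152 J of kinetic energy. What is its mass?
m = 2·KE/v² = 2·1152/(7)² = 47.02 kg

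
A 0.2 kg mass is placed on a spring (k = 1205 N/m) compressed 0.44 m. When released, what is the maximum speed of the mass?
½kx² = ½mv² ⇒ v = x√(k/m) = (0.44)√(1205/0.2) = 34.15 m/s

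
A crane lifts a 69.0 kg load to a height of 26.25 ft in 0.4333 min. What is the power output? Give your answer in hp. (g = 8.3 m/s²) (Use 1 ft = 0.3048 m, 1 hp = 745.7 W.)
Convert to SI: m = 69.0 kg, h = 8.001 m, t = 25.998 s
P = mgh/t = (69.0)(8.3)(8.001)/25.998 = 176.251 W = 0.2364 hp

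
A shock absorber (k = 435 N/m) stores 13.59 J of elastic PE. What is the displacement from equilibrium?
x = √(2·PE/k) = √(2·13.59/435) = 0.25 m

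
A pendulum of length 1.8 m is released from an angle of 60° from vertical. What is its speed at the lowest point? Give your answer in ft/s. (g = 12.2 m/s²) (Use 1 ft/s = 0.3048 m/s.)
h = L(1 − cosθ) = 1.8(1 − cos60°) = 0.9 m
v = √(2gh) = √(2·12.2·0.9) = 4.68615 m/s = 15.37 ft/s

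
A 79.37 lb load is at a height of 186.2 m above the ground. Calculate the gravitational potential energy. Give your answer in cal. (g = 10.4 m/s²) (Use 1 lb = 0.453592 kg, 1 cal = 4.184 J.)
Convert to SI: m = 36.0016 kg, h = 186.2 m
PE = mgh = (36.0016)(10.4)(186.2) = 69716.4 J = 16660 cal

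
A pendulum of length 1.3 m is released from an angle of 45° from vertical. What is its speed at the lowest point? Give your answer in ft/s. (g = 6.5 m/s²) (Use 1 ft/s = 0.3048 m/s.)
h = L(1 − cosθ) = 1.3(1 − cos45°) = 0.380761 m
v = √(2gh) = √(2·6.5·0.380761) = 2.22484 m/s = 7.299 ft/s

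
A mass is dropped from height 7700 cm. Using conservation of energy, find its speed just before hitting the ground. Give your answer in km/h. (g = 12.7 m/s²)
Convert to SI: h = 77.0 m
mgh = ½mv² ⇒ v = √(2gh) = √(2·12.7·77.0) = 44.2244 m/s = 159.2 km/h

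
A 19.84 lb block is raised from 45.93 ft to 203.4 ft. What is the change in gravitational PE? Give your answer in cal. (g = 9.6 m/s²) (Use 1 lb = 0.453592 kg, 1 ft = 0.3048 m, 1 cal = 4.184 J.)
Convert to SI: m = 8.99927 kg, Δh = 47.9969 m
ΔPE = mgΔh = (8.99927)(9.6)(47.9969) = 4146.59 J = 991.1 cal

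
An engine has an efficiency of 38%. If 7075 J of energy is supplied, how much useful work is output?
W_out = η·W_in = 0.38·7075 = 2688.5 J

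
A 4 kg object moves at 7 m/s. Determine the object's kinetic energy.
KE = ½mv² = ½(4)(7)² = 98.0 J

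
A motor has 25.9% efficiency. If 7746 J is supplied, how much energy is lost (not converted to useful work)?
W_lost = W_in(1 − η) = 7746·(1 − 0.259) = 5740 J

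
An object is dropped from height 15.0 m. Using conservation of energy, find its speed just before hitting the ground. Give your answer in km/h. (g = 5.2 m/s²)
mgh = ½mv² ⇒ v = √(2gh) = √(2·5.2·15.0) = 12.49 m/s = 44.96 km/h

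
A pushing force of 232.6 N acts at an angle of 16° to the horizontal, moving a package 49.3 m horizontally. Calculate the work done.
W = F·d·cosθ = (232.6)(49.3)cos(16°) = 11020 J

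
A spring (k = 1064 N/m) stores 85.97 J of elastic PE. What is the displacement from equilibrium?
x = √(2·PE/k) = √(2·85.97/1064) = 0.402 m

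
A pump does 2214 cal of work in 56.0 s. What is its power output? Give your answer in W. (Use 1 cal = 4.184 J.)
Convert to SI: W = 9263.38 J, t = 56.0 s
P = W/t = 9263.38/56.0 = 165.4 W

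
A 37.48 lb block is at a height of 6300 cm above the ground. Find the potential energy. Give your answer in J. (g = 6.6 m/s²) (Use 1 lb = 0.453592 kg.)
Convert to SI: m = 17.0006 kg, h = 63.0 m
PE = mgh = (17.0006)(6.6)(63.0) = 7069 J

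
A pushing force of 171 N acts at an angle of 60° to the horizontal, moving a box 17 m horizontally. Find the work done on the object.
W = F·d·cosθ = (171)(17)cos(60°) = 1454 J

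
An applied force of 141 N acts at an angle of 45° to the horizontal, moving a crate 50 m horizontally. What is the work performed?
W = F·d·cosθ = (141)(50)cos(45°) = 4985 J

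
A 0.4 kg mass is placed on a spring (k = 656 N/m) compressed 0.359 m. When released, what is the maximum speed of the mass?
½kx² = ½mv² ⇒ v = x√(k/m) = (0.359)√(656/0.4) = 14.54 m/s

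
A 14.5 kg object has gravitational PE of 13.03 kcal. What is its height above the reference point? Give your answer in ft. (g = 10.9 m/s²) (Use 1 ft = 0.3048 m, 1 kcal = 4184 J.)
Convert to SI: m = 14.5 kg, PE = 54517.5 J
h = PE/(mg) = 54517.5/(14.5·10.9) = 344.938 m = 1132 ft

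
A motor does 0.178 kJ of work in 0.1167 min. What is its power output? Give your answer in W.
Convert to SI: W = 178.0 J, t = 7.002 s
P = W/t = 178.0/7.002 = 25.42 W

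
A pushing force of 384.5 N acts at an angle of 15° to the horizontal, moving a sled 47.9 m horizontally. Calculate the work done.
W = F·d·cosθ = (384.5)(47.9)cos(15°) = 17790 J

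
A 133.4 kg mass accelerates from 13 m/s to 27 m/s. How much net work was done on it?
W = ΔKE = ½m(v₂² − v₁²) = ½(133.4)(27² − 13²) = 37352.0 J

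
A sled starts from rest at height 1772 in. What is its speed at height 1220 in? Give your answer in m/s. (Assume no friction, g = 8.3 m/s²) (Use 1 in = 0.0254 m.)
Convert to SI: h₁−h₂ = 14.0208 m
mgh₁ = mgh₂ + ½mv² ⇒ v = √(2g(h₁−h₂)) = √(2·8.3·14.0208) = 15.26 m/s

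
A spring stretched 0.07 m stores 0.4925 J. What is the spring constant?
k = 2·PE/x² = 2·0.4925/(0.07)² = 201.0 N/m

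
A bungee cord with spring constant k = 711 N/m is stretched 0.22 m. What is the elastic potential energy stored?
PE = ½kx² = ½(711)(0.22)² = 17.21 J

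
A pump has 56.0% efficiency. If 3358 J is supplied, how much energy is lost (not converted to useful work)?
W_lost = W_in(1 − η) = 3358·(1 − 0.56) = 1478 J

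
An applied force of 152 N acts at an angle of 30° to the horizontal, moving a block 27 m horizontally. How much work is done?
W = F·d·cosθ = (152)(27)cos(30°) = 3554 J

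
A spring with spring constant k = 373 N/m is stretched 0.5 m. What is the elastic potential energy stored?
PE = ½kx² = ½(373)(0.5)² = 46.63 J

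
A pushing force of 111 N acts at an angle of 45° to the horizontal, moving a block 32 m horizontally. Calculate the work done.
W = F·d·cosθ = (111)(32)cos(45°) = 2512 J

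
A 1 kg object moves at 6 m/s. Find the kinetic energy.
KE = ½mv² = ½(1)(6)² = 18.0 J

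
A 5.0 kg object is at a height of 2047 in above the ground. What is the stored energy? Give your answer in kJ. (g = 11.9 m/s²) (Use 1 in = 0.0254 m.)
Convert to SI: m = 5.0 kg, h = 51.9938 m
PE = mgh = (5.0)(11.9)(51.9938) = 3093.63 J = 3.094 kJ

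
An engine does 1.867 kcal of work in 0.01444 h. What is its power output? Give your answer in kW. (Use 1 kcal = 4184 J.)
Convert to SI: W = 7811.53 J, t = 51.984 s
P = W/t = 7811.53/51.984 = 150.268 W = 0.1503 kW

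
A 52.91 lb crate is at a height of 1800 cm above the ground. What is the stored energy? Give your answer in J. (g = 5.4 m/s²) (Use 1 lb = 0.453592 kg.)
Convert to SI: m = 23.9996 kg, h = 18.0 m
PE = mgh = (23.9996)(5.4)(18.0) = 2333 J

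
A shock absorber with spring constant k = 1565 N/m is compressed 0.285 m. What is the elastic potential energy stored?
PE = ½kx² = ½(1565)(0.285)² = 63.56 J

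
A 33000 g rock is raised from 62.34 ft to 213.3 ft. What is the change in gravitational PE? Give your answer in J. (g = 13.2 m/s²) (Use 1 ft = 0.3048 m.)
Convert to SI: m = 33.0 kg, Δh = 46.0126 m
ΔPE = mgΔh = (33.0)(13.2)(46.0126) = 20040 J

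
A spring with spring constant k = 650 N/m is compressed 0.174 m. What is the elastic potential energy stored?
PE = ½kx² = ½(650)(0.174)² = 9.84 J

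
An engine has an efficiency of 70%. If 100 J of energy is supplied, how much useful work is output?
W_out = η·W_in = 0.7·100 = 70.0 J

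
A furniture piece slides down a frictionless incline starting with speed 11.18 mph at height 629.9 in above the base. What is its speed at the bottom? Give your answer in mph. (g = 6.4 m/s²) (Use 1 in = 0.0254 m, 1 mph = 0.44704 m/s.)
Convert to SI: v₀ = 4.99791 m/s, h = 15.9995 m
½mv₀² + mgh = ½mv² ⇒ v = √(v₀² + 2gh) = √(4.99791² + 2·6.4·15.9995) = 15.1582 m/s = 33.91 mph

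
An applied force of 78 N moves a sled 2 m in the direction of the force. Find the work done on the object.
W = F·d = (78)(2) = 156.0 J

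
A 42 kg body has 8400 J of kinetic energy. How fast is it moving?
v = √(2·KE/m) = √(2·8400/42) = 20.0 m/s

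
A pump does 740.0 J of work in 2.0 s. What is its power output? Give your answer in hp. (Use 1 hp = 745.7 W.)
P = W/t = 740.0/2.0 = 370.0 W = 0.4962 hp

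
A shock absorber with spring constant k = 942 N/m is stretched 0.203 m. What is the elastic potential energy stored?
PE = ½kx² = ½(942)(0.203)² = 19.41 J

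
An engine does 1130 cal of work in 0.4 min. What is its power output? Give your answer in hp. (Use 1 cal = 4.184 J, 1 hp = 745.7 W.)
Convert to SI: W = 4727.92 J, t = 24.0 s
P = W/t = 4727.92/24.0 = 196.997 W = 0.2642 hp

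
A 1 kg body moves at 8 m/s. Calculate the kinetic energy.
KE = ½mv² = ½(1)(8)² = 32.0 J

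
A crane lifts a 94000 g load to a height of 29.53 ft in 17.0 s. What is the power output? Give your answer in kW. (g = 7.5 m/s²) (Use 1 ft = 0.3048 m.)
Convert to SI: m = 94.0 kg, h = 9.00074 m, t = 17.0 s
P = mgh/t = (94.0)(7.5)(9.00074)/17.0 = 373.266 W = 0.3733 kW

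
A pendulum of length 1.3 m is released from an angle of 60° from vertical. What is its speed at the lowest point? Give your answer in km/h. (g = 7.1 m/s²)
h = L(1 − cosθ) = 1.3(1 − cos60°) = 0.65 m
v = √(2gh) = √(2·7.1·0.65) = 3.03809 m/s = 10.94 km/h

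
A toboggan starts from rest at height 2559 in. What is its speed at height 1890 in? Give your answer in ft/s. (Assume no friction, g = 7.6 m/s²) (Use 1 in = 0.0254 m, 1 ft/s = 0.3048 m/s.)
Convert to SI: h₁−h₂ = 16.9926 m
mgh₁ = mgh₂ + ½mv² ⇒ v = √(2g(h₁−h₂)) = √(2·7.6·16.9926) = 16.0713 m/s = 52.73 ft/s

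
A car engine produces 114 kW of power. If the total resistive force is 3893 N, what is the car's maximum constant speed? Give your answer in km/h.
P = Fv ⇒ v = P/F = 114000 W/3893.0 N = 29.2833 m/s = 105.4 km/h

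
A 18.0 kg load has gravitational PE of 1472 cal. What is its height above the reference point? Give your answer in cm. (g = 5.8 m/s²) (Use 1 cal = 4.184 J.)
Convert to SI: m = 18.0 kg, PE = 6158.85 J
h = PE/(mg) = 6158.85/(18.0·5.8) = 58.9928 m = 5899 cm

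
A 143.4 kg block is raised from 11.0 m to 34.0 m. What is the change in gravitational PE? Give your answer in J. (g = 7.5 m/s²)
ΔPE = mgΔh = (143.4)(7.5)(23.0) = 24740 J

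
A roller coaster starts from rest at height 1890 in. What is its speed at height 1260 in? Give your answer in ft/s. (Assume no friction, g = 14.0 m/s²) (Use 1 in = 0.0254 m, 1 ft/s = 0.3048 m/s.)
Convert to SI: h₁−h₂ = 16.002 m
mgh₁ = mgh₂ + ½mv² ⇒ v = √(2g(h₁−h₂)) = √(2·14.0·16.002) = 21.1673 m/s = 69.45 ft/s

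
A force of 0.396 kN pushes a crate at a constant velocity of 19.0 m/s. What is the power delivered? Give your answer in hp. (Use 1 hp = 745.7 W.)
Convert to SI: F = 396.0 N, v = 19.0 m/s
P = Fv = (396.0)(19.0) = 7524.0 W = 10.09 hp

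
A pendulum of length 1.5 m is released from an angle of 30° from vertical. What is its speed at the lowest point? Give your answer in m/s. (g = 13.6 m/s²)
h = L(1 − cosθ) = 1.5(1 − cos30°) = 0.200962 m
v = √(2gh) = √(2·13.6·0.200962) = 2.338 m/s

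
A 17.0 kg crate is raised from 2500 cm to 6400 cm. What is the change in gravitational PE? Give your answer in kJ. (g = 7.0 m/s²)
Convert to SI: m = 17.0 kg, Δh = 39.0 m
ΔPE = mgΔh = (17.0)(7.0)(39.0) = 4641.0 J = 4.641 kJ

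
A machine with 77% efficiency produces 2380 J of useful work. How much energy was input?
W_in = W_out/η = 2380/0.77 = 3091 J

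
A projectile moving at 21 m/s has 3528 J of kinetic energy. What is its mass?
m = 2·KE/v² = 2·3528/(21)² = 16.0 kg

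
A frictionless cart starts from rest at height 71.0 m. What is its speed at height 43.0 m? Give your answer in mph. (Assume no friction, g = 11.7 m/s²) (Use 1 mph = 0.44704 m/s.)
mgh₁ = mgh₂ + ½mv² ⇒ v = √(2g(h₁−h₂)) = √(2·11.7·28.0) = 25.5969 m/s = 57.26 mph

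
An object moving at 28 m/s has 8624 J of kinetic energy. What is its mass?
m = 2·KE/v² = 2·8624/(28)² = 22.0 kg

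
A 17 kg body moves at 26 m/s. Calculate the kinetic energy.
KE = ½mv² = ½(17)(26)² = 5746.0 J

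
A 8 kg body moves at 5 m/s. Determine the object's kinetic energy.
KE = ½mv² = ½(8)(5)² = 100.0 J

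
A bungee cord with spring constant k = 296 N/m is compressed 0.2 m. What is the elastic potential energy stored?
PE = ½kx² = ½(296)(0.2)² = 5.92 J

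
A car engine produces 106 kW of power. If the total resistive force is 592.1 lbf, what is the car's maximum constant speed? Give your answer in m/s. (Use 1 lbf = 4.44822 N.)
Convert to SI: F = 2633.79 N
P = Fv ⇒ v = P/F = 106000 W/2633.79 N = 40.25 m/s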